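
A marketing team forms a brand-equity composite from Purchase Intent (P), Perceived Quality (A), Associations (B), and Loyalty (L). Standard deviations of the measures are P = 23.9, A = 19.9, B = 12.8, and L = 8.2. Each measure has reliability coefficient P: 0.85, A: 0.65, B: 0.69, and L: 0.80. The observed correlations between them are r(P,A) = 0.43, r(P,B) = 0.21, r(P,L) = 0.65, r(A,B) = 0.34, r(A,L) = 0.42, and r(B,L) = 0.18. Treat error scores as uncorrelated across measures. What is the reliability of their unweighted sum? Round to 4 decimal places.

Var(P+A+B+L) = 23.9² + 19.9² + 12.8² + 8.2² + 2·[23.9·19.9·0.43 + 23.9·12.8·0.21 + 23.9·8.2·0.65 + 19.9·12.8·0.34 + 19.9·8.2·0.42 + 12.8·8.2·0.18] = 1198.3 + 1140.35 = 2338.65.
With uncorrelated errors the cross-covariances are all true-score covariance, so they carry over unchanged; only the diagonal terms shrink to ρᵢσᵢ².
True-score variance = [23.9²·0.85 + 19.9²·0.65 + 12.8²·0.69 + 8.2²·0.80] + 1140.35 = 909.777 + 1140.35 = 2050.13.
Reliability = 2050.13 / 2338.65 = 0.8766.

0.8766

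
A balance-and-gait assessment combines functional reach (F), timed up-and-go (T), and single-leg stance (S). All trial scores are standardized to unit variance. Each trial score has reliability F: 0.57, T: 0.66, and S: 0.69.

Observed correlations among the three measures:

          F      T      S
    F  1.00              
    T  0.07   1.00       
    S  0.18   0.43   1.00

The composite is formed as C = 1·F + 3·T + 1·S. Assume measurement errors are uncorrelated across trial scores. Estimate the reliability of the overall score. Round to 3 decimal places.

Var(C) = 1 + 3² + 1 + 2·[3·0.07 + 0.18 + 3·0.43] = 11 + 3.36 = 14.36.
With uncorrelated errors the cross-covariances are all true-score covariance, so they carry over unchanged; only the diagonal terms shrink to ρᵢσᵢ².
True-score variance = [0.57 + 3²·0.66 + 0.69] + 3.36 = 7.2 + 3.36 = 10.56.
Reliability = 10.56 / 14.36 = 0.735.

0.735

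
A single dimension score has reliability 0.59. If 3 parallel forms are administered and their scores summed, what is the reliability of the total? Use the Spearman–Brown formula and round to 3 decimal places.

0.812

ρ_k = kρ / (1 + (k−1)ρ) = 3·0.59 / (1 + 2·0.59) = 1.770 / 2.180 = 0.812.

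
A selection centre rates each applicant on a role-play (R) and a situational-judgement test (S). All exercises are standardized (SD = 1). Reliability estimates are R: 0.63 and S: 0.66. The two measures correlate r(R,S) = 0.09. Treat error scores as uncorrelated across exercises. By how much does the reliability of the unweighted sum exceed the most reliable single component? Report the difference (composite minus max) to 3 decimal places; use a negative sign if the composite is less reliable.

Var(sum) = 2 + 0.18 = 2.18; true-score variance = 1.29 + 0.18 = 1.47; composite reliability = 0.6743.
Max component reliability = 0.6600.
Difference = 0.6743 − 0.6600 = 0.014.

0.014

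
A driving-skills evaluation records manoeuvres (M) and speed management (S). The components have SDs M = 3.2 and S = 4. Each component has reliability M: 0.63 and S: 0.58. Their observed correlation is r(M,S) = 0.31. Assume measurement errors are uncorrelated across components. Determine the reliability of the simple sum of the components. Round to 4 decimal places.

Var(M+S) = 3.2² + 4² + 2·[3.2·4·0.31] = 26.24 + 7.936 = 34.176.
Because errors are independent across components, Cov(Tᵢ,Tⱼ) = Cov(Xᵢ,Xⱼ); the off-diagonal part of the true-score variance is the same as above.
True-score variance = [3.2²·0.63 + 4²·0.58] + 7.936 = 15.7312 + 7.936 = 23.6672.
Reliability = 23.6672 / 34.176 = 0.6925.

0.6925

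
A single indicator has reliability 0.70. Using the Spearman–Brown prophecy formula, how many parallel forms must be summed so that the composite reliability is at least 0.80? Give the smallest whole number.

k ≥ ρ*(1−ρ₁)/(ρ₁(1−ρ*)) = 0.80·0.30 / (0.70·0.20) = 1.714.
Smallest integer k = 2.

2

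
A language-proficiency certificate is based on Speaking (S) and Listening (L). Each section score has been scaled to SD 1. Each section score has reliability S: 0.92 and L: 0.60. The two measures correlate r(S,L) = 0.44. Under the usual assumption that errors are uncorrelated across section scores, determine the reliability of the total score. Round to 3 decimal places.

Var(S+L) = 2 + 2·[0.44] = 2 + 0.88 = 2.88.
Under uncorrelated errors the observed covariances equal the true-score covariances, so only the own-variance terms attenuate.
True-score variance = [0.92 + 0.60] + 0.88 = 1.52 + 0.88 = 2.4.
Reliability = 2.4 / 2.88 = 0.833.

0.833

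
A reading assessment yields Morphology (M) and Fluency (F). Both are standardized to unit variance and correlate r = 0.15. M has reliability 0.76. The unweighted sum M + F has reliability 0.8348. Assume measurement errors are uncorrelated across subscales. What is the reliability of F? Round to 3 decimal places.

Var(M+F) = 2 + 2·0.15 = 2.300.
True-score variance = ρ_M + ρ_F + 2·0.15, so 0.8348 = (0.76 + ρ_F + 0.30) / 2.300.
ρ_F = 0.8348·2.300 − 0.76 − 0.30 = 0.860.

0.860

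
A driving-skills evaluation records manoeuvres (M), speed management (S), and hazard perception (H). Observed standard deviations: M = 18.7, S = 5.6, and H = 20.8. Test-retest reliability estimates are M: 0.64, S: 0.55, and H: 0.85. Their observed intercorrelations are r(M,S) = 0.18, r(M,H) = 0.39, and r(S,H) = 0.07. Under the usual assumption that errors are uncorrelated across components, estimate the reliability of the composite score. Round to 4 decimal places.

0.8250

Var(M+S+H) = 18.7² + 5.6² + 20.8² + 2·[18.7·5.6·0.18 + 18.7·20.8·0.39 + 5.6·20.8·0.07] = 813.69 + 357.395 = 1171.09.
With uncorrelated errors the cross-covariances are all true-score covariance, so they carry over unchanged; only the diagonal terms shrink to ρᵢσᵢ².
True-score variance = [18.7²·0.64 + 5.6²·0.55 + 20.8²·0.85] + 357.395 = 608.794 + 357.395 = 966.189.
Reliability = 966.189 / 1171.09 = 0.8250.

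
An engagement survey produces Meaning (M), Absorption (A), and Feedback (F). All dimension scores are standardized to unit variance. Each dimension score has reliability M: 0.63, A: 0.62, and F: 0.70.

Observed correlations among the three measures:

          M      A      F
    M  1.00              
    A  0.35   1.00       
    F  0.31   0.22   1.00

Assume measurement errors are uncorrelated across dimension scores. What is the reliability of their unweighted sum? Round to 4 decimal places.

Var(M+A+F) = 3 + 2·[0.35 + 0.31 + 0.22] = 3 + 1.76 = 4.76.
Because errors are independent across components, Cov(Tᵢ,Tⱼ) = Cov(Xᵢ,Xⱼ); the off-diagonal part of the true-score variance is the same as above.
True-score variance = [0.63 + 0.62 + 0.70] + 1.76 = 1.95 + 1.76 = 3.71.
Reliability = 3.71 / 4.76 = 0.7794.

0.7794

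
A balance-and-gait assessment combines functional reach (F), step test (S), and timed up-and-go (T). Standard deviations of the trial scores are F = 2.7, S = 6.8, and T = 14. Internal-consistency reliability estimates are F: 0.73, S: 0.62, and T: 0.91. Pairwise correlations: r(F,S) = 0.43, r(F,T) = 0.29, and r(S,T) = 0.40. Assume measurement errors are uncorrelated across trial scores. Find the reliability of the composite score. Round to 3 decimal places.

0.898

Var(F+S+T) = 2.7² + 6.8² + 14² + 2·[2.7·6.8·0.43 + 2.7·14·0.29 + 6.8·14·0.40] = 249.53 + 113.874 = 363.404.
Because errors are independent across components, Cov(Tᵢ,Tⱼ) = Cov(Xᵢ,Xⱼ); the off-diagonal part of the true-score variance is the same as above.
True-score variance = [2.7²·0.73 + 6.8²·0.62 + 14²·0.91] + 113.874 = 212.351 + 113.874 = 326.224.
Reliability = 326.224 / 363.404 = 0.898.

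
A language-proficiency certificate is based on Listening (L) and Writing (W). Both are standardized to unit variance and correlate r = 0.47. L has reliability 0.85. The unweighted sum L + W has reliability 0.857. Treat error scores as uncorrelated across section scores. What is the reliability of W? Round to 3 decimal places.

0.730

Var(L+W) = 2 + 2·0.47 = 2.940.
True-score variance = ρ_L + ρ_W + 2·0.47, so 0.857 = (0.85 + ρ_W + 0.94) / 2.940.
ρ_W = 0.857·2.940 − 0.85 − 0.94 = 0.730.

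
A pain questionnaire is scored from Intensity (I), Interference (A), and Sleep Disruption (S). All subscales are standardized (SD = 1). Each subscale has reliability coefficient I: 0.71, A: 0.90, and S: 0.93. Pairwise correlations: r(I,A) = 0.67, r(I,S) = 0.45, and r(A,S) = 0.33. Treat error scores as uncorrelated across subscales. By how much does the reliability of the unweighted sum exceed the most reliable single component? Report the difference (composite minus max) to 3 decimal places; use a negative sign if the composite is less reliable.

Var(sum) = 3 + 2.9 = 5.9; true-score variance = 2.54 + 2.9 = 5.44; composite reliability = 0.9220.
Max component reliability = 0.9300.
Difference = 0.9220 − 0.9300 = -0.008.

-0.008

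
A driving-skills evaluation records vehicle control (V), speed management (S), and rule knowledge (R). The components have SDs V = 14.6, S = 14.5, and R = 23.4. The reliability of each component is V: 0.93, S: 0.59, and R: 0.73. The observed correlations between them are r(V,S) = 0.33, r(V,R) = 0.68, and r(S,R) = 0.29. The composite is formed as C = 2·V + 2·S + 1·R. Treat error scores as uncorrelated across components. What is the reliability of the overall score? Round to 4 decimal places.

0.8660

Var(C) = 2²·14.6² + 2²·14.5² + 23.4² + 2·[4·14.6·14.5·0.33 + 2·14.6·23.4·0.68 + 2·14.5·23.4·0.29] = 2241.2 + 1881.74 = 4122.94.
With uncorrelated errors the cross-covariances are all true-score covariance, so they carry over unchanged; only the diagonal terms shrink to ρᵢσᵢ².
True-score variance = [2²·14.6²·0.93 + 2²·14.5²·0.59 + 23.4²·0.73] + 1881.74 = 1688.86 + 1881.74 = 3570.6.
Reliability = 3570.6 / 4122.94 = 0.8660.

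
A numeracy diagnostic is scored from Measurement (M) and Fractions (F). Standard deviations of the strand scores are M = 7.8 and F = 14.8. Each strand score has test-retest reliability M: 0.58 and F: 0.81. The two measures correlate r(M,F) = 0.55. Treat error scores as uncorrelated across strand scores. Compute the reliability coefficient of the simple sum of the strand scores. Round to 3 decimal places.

0.835

Var(M+F) = 7.8² + 14.8² + 2·[7.8·14.8·0.55] = 279.88 + 126.984 = 406.864.
With uncorrelated errors the cross-covariances are all true-score covariance, so they carry over unchanged; only the diagonal terms shrink to ρᵢσᵢ².
True-score variance = [7.8²·0.58 + 14.8²·0.81] + 126.984 = 212.71 + 126.984 = 339.694.
Reliability = 339.694 / 406.864 = 0.835.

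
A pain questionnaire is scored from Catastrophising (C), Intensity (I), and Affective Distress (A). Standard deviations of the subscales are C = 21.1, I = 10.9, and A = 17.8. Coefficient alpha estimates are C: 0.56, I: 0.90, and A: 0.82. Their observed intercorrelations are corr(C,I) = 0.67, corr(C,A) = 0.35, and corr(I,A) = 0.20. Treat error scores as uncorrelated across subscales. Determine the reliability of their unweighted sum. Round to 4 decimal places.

Var(C+I+A) = 21.1² + 10.9² + 17.8² + 2·[21.1·10.9·0.67 + 21.1·17.8·0.35 + 10.9·17.8·0.20] = 880.86 + 648.701 = 1529.56.
With uncorrelated errors the cross-covariances are all true-score covariance, so they carry over unchanged; only the diagonal terms shrink to ρᵢσᵢ².
True-score variance = [21.1²·0.56 + 10.9²·0.90 + 17.8²·0.82] + 648.701 = 616.055 + 648.701 = 1264.76.
Reliability = 1264.76 / 1529.56 = 0.8269.

0.8269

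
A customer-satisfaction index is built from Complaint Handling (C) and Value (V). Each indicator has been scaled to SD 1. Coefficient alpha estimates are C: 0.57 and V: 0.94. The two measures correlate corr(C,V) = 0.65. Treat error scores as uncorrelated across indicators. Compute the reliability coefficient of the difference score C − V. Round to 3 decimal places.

0.300

Var(C−V) = 1 + 1 − 2·0.65 = 2 − 1.3 = 0.7.
Because errors are independent across components, Cov(Tᵢ,Tⱼ) = Cov(Xᵢ,Xⱼ); the off-diagonal part of the true-score variance is the same as above.
True-score variance = [0.57 + 0.94] − 1.3 = 1.51 − 1.3 = 0.21.
Reliability = 0.21 / 0.7 = 0.300.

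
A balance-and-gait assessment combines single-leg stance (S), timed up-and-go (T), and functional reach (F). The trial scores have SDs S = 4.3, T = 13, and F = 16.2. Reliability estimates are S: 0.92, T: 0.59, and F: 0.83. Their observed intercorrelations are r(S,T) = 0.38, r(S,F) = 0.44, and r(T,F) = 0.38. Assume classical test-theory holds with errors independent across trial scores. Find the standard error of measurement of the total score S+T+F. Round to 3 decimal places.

10.742

Var(total) = 449.93 + 263.841 = 713.771.
True-score variance = 334.546 + 263.841 = 598.387, so reliability = 0.8383.
Error variance = 713.771 − 598.387 = 115.384; SEM = √115.384 = 10.742.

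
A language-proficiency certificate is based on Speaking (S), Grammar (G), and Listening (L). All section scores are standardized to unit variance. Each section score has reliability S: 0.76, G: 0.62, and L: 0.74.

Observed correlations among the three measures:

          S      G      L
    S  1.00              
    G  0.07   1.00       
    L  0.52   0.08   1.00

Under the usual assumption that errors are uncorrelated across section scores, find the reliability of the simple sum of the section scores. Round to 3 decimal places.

0.797

Var(S+G+L) = 3 + 2·[0.07 + 0.52 + 0.08] = 3 + 1.34 = 4.34.
Under uncorrelated errors the observed covariances equal the true-score covariances, so only the own-variance terms attenuate.
True-score variance = [0.76 + 0.62 + 0.74] + 1.34 = 2.12 + 1.34 = 3.46.
Reliability = 3.46 / 4.34 = 0.797.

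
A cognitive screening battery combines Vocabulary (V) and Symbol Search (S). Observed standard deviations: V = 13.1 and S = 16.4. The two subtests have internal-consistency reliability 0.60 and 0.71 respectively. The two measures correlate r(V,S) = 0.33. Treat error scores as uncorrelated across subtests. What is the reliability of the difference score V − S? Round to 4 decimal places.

0.5092

Var(V−S) = 13.1² + 16.4² − 2·13.1·16.4·0.33 = 440.57 − 141.794 = 298.776.
Under uncorrelated errors the observed covariances equal the true-score covariances, so only the own-variance terms attenuate.
True-score variance = [13.1²·0.60 + 16.4²·0.71] − 141.794 = 293.928 − 141.794 = 152.133.
Reliability = 152.133 / 298.776 = 0.5092.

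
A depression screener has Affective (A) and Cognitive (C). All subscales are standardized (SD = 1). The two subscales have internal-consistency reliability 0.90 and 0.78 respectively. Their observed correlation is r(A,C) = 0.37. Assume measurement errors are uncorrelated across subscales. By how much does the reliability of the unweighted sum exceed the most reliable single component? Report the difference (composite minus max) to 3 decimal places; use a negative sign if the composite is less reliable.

-0.017

Var(sum) = 2 + 0.74 = 2.74; true-score variance = 1.68 + 0.74 = 2.42; composite reliability = 0.8832.
Max component reliability = 0.9000.
Difference = 0.8832 − 0.9000 = -0.017.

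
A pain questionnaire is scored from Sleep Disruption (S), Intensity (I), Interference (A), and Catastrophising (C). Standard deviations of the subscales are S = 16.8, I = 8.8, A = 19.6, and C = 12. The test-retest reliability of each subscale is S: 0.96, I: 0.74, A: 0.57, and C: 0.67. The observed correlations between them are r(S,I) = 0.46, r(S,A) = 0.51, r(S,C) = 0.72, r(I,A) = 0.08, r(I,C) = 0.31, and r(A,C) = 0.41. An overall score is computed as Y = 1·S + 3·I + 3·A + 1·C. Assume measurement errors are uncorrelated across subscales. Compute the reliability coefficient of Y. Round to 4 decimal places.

Var(Y) = 16.8² + 3²·8.8² + 3²·19.6² + 12² + 2·[3·16.8·8.8·0.46 + 3·16.8·19.6·0.51 + 16.8·12·0.72 + 9·8.8·19.6·0.08 + 3·8.8·12·0.31 + 3·19.6·12·0.41] = 4580.64 + 2729.32 = 7309.96.
With uncorrelated errors the cross-covariances are all true-score covariance, so they carry over unchanged; only the diagonal terms shrink to ρᵢσᵢ².
True-score variance = [16.8²·0.96 + 3²·8.8²·0.74 + 3²·19.6²·0.57 + 12²·0.67] + 2729.32 = 2853.92 + 2729.32 = 5583.24.
Reliability = 5583.24 / 7309.96 = 0.7638.

0.7638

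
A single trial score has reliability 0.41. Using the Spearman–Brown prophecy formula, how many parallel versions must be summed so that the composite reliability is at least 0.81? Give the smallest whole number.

7

k ≥ ρ*(1−ρ₁)/(ρ₁(1−ρ*)) = 0.81·0.59 / (0.41·0.19) = 6.135.
Smallest integer k = 7.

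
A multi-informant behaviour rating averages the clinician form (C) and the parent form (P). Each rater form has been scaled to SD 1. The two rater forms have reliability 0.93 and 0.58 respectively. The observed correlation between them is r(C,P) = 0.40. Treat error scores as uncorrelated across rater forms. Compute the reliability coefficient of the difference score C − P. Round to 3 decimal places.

Var(C−P) = 1 + 1 − 2·0.40 = 2 − 0.8 = 1.2.
With uncorrelated errors the cross-covariances are all true-score covariance, so they carry over unchanged; only the diagonal terms shrink to ρᵢσᵢ².
True-score variance = [0.93 + 0.58] − 0.8 = 1.51 − 0.8 = 0.71.
Reliability = 0.71 / 1.2 = 0.592.

0.592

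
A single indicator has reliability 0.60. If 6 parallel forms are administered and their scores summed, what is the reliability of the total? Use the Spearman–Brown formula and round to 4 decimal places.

0.9000

ρ_k = kρ / (1 + (k−1)ρ) = 6·0.60 / (1 + 5·0.60) = 3.600 / 4.000 = 0.9000.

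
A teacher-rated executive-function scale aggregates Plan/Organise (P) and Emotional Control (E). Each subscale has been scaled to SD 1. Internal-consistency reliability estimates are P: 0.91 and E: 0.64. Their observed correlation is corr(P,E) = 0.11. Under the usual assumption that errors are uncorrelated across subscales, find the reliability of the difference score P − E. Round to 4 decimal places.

Var(P−E) = 1 + 1 − 2·0.11 = 2 − 0.22 = 1.78.
Under uncorrelated errors the observed covariances equal the true-score covariances, so only the own-variance terms attenuate.
True-score variance = [0.91 + 0.64] − 0.22 = 1.55 − 0.22 = 1.33.
Reliability = 1.33 / 1.78 = 0.7472.

0.7472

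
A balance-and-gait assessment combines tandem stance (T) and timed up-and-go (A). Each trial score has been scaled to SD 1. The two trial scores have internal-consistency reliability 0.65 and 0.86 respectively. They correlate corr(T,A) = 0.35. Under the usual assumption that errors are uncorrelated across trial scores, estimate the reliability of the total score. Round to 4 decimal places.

0.8185

Var(T+A) = 2 + 2·[0.35] = 2 + 0.7 = 2.7.
With uncorrelated errors the cross-covariances are all true-score covariance, so they carry over unchanged; only the diagonal terms shrink to ρᵢσᵢ².
True-score variance = [0.65 + 0.86] + 0.7 = 1.51 + 0.7 = 2.21.
Reliability = 2.21 / 2.7 = 0.8185.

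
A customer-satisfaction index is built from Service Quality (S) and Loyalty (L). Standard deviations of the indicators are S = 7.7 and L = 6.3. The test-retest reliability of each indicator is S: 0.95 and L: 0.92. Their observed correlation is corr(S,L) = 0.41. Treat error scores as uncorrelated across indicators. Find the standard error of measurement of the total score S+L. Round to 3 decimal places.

2.478

Var(total) = 98.98 + 39.7782 = 138.758.
True-score variance = 92.8403 + 39.7782 = 132.619, so reliability = 0.9558.
Error variance = 138.758 − 132.619 = 6.1397; SEM = √6.1397 = 2.478.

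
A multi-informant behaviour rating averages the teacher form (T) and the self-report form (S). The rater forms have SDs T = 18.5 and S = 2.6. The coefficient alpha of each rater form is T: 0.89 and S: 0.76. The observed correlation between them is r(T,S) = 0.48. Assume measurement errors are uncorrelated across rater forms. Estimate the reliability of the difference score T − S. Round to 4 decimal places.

Var(T−S) = 18.5² + 2.6² − 2·18.5·2.6·0.48 = 349.01 − 46.176 = 302.834.
With uncorrelated errors the cross-covariances are all true-score covariance, so they carry over unchanged; only the diagonal terms shrink to ρᵢσᵢ².
True-score variance = [18.5²·0.89 + 2.6²·0.76] − 46.176 = 309.74 − 46.176 = 263.564.
Reliability = 263.564 / 302.834 = 0.8703.

0.8703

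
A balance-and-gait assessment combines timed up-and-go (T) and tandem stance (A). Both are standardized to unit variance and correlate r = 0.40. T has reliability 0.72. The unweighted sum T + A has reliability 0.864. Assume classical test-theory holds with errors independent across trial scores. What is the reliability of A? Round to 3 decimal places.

0.899

Var(T+A) = 2 + 2·0.40 = 2.800.
True-score variance = ρ_T + ρ_A + 2·0.40, so 0.864 = (0.72 + ρ_A + 0.80) / 2.800.
ρ_A = 0.864·2.800 − 0.72 − 0.80 = 0.899.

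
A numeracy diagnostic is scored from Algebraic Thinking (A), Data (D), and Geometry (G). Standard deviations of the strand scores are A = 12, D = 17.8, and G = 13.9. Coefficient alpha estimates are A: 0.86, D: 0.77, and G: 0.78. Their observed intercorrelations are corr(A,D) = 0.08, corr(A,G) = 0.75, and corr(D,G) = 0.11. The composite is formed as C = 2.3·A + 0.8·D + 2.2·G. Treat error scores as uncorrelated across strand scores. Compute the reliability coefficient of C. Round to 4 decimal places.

0.8920

Var(C) = 2.3²·12² + 0.8²·17.8² + 2.2²·13.9² + 2·[1.84·12·17.8·0.08 + 5.06·12·13.9·0.75 + 1.76·17.8·13.9·0.11] = 1899.67 + 1424.7 = 3324.37.
Because errors are independent across components, Cov(Tᵢ,Tⱼ) = Cov(Xᵢ,Xⱼ); the off-diagonal part of the true-score variance is the same as above.
True-score variance = [2.3²·12²·0.86 + 0.8²·17.8²·0.77 + 2.2²·13.9²·0.78] + 1424.7 = 1540.66 + 1424.7 = 2965.36.
Reliability = 2965.36 / 3324.37 = 0.8920.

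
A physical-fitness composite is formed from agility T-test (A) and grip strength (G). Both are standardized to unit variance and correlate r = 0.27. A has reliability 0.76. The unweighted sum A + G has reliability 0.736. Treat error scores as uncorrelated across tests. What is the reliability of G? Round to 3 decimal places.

0.569

Var(A+G) = 2 + 2·0.27 = 2.540.
True-score variance = ρ_A + ρ_G + 2·0.27, so 0.736 = (0.76 + ρ_G + 0.54) / 2.540.
ρ_G = 0.736·2.540 − 0.76 − 0.54 = 0.569.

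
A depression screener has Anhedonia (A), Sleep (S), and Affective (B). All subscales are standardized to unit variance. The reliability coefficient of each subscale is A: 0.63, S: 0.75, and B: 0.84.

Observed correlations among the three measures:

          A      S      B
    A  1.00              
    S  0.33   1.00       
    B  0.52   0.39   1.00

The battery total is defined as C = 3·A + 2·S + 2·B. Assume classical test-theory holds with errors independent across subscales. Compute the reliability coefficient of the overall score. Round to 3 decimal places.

Var(C) = 3² + 2² + 2² + 2·[6·0.33 + 6·0.52 + 4·0.39] = 17 + 13.32 = 30.32.
Because errors are independent across components, Cov(Tᵢ,Tⱼ) = Cov(Xᵢ,Xⱼ); the off-diagonal part of the true-score variance is the same as above.
True-score variance = [3²·0.63 + 2²·0.75 + 2²·0.84] + 13.32 = 12.03 + 13.32 = 25.35.
Reliability = 25.35 / 30.32 = 0.836.

0.836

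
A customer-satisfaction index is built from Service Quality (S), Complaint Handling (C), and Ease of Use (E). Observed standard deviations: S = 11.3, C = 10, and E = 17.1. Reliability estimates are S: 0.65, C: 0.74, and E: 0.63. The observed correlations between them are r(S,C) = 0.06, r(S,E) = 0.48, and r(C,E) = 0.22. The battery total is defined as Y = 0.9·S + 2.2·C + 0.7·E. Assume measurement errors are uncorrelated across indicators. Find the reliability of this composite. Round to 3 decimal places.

Var(Y) = 0.9²·11.3² + 2.2²·10² + 0.7²·17.1² + 2·[1.98·11.3·10·0.06 + 0.63·11.3·17.1·0.48 + 1.54·10·17.1·0.22] = 730.71 + 259.584 = 990.294.
With uncorrelated errors the cross-covariances are all true-score covariance, so they carry over unchanged; only the diagonal terms shrink to ρᵢσᵢ².
True-score variance = [0.9²·11.3²·0.65 + 2.2²·10²·0.74 + 0.7²·17.1²·0.63] + 259.584 = 515.656 + 259.584 = 775.24.
Reliability = 775.24 / 990.294 = 0.783.

0.783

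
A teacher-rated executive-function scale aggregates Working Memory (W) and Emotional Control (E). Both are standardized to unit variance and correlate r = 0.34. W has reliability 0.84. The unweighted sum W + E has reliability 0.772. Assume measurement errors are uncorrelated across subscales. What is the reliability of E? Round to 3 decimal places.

Var(W+E) = 2 + 2·0.34 = 2.680.
True-score variance = ρ_W + ρ_E + 2·0.34, so 0.772 = (0.84 + ρ_E + 0.68) / 2.680.
ρ_E = 0.772·2.680 − 0.84 − 0.68 = 0.549.

0.549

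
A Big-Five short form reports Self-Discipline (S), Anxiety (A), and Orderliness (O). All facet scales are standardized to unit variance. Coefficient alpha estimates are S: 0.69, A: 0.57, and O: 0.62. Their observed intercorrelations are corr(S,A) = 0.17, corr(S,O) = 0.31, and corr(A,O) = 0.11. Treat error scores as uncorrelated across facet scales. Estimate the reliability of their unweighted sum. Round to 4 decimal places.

Var(S+A+O) = 3 + 2·[0.17 + 0.31 + 0.11] = 3 + 1.18 = 4.18.
Under uncorrelated errors the observed covariances equal the true-score covariances, so only the own-variance terms attenuate.
True-score variance = [0.69 + 0.57 + 0.62] + 1.18 = 1.88 + 1.18 = 3.06.
Reliability = 3.06 / 4.18 = 0.7321.

0.7321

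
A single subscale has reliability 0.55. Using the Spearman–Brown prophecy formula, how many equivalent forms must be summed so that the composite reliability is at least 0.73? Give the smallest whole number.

3

k ≥ ρ*(1−ρ₁)/(ρ₁(1−ρ*)) = 0.73·0.45 / (0.55·0.27) = 2.212.
Smallest integer k = 3.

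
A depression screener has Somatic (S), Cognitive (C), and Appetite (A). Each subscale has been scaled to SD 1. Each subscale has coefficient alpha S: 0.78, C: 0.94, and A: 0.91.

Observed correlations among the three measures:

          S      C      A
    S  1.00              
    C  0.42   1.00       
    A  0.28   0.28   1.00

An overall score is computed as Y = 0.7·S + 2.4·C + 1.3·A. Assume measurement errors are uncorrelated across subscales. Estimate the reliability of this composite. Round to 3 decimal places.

Var(Y) = 0.7² + 2.4² + 1.3² + 2·[1.68·0.42 + 0.91·0.28 + 3.12·0.28] = 7.94 + 3.668 = 11.608.
Because errors are independent across components, Cov(Tᵢ,Tⱼ) = Cov(Xᵢ,Xⱼ); the off-diagonal part of the true-score variance is the same as above.
True-score variance = [0.7²·0.78 + 2.4²·0.94 + 1.3²·0.91] + 3.668 = 7.3345 + 3.668 = 11.0025.
Reliability = 11.0025 / 11.608 = 0.948.

0.948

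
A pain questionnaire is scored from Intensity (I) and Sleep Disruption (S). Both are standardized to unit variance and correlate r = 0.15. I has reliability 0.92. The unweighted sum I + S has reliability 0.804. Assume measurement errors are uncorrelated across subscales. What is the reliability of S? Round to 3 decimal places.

0.629

Var(I+S) = 2 + 2·0.15 = 2.300.
True-score variance = ρ_I + ρ_S + 2·0.15, so 0.804 = (0.92 + ρ_S + 0.30) / 2.300.
ρ_S = 0.804·2.300 − 0.92 − 0.30 = 0.629.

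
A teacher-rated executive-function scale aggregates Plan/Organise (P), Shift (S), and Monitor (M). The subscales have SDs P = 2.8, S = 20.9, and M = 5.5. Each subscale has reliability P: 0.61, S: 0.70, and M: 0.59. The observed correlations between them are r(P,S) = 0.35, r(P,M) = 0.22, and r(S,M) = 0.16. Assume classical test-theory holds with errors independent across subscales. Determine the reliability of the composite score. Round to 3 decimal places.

0.738

Var(P+S+M) = 2.8² + 20.9² + 5.5² + 2·[2.8·20.9·0.35 + 2.8·5.5·0.22 + 20.9·5.5·0.16] = 474.9 + 84.524 = 559.424.
Under uncorrelated errors the observed covariances equal the true-score covariances, so only the own-variance terms attenuate.
True-score variance = [2.8²·0.61 + 20.9²·0.70 + 5.5²·0.59] + 84.524 = 328.397 + 84.524 = 412.921.
Reliability = 412.921 / 559.424 = 0.738.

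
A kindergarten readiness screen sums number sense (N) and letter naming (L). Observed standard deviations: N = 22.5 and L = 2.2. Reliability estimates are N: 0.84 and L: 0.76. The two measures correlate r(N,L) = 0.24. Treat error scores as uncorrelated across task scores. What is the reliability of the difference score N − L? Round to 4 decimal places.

Var(N−L) = 22.5² + 2.2² − 2·22.5·2.2·0.24 = 511.09 − 23.76 = 487.33.
Because errors are independent across components, Cov(Tᵢ,Tⱼ) = Cov(Xᵢ,Xⱼ); the off-diagonal part of the true-score variance is the same as above.
True-score variance = [22.5²·0.84 + 2.2²·0.76] − 23.76 = 428.928 − 23.76 = 405.168.
Reliability = 405.168 / 487.33 = 0.8314.

0.8314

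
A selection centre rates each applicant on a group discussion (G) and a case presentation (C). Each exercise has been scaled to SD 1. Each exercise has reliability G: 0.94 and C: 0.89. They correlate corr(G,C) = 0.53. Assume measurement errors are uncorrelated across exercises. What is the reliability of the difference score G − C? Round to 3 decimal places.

Var(G−C) = 1 + 1 − 2·0.53 = 2 − 1.06 = 0.94.
Because errors are independent across components, Cov(Tᵢ,Tⱼ) = Cov(Xᵢ,Xⱼ); the off-diagonal part of the true-score variance is the same as above.
True-score variance = [0.94 + 0.89] − 1.06 = 1.83 − 1.06 = 0.77.
Reliability = 0.77 / 0.94 = 0.819.

0.819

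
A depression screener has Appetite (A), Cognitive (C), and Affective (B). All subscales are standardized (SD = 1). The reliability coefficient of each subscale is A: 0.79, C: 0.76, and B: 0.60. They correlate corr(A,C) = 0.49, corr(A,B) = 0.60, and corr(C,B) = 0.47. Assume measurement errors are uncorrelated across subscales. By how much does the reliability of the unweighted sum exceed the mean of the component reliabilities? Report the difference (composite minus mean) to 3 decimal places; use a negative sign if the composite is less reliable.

0.144

Var(sum) = 3 + 3.12 = 6.12; true-score variance = 2.15 + 3.12 = 5.27; composite reliability = 0.8611.
Mean component reliability = 0.7167.
Difference = 0.8611 − 0.7167 = 0.144.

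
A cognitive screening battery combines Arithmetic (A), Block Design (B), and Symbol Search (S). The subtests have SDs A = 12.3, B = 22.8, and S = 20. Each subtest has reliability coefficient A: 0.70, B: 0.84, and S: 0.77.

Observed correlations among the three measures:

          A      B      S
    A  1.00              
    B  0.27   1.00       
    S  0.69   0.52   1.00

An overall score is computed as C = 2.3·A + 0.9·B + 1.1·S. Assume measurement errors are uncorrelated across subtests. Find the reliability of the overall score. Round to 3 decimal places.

Var(C) = 2.3²·12.3² + 0.9²·22.8² + 1.1²·20² + 2·[2.07·12.3·22.8·0.27 + 2.53·12.3·20·0.69 + 0.99·22.8·20·0.52] = 1705.39 + 1641.86 = 3347.25.
Under uncorrelated errors the observed covariances equal the true-score covariances, so only the own-variance terms attenuate.
True-score variance = [2.3²·12.3²·0.70 + 0.9²·22.8²·0.84 + 1.1²·20²·0.77] + 1641.86 = 1286.61 + 1641.86 = 2928.46.
Reliability = 2928.46 / 3347.25 = 0.875.

0.875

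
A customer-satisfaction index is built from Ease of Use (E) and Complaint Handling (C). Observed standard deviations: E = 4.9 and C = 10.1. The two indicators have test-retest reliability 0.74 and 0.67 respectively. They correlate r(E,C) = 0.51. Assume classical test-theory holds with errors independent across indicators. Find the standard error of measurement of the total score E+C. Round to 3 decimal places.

Var(total) = 126.02 + 50.4798 = 176.5.
True-score variance = 86.1141 + 50.4798 = 136.594, so reliability = 0.7739.
Error variance = 176.5 − 136.594 = 39.9059; SEM = √39.9059 = 6.317.

6.317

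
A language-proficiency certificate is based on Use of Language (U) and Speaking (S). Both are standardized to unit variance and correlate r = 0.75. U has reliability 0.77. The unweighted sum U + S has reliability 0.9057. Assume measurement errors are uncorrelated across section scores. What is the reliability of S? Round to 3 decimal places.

Var(U+S) = 2 + 2·0.75 = 3.500.
True-score variance = ρ_U + ρ_S + 2·0.75, so 0.9057 = (0.77 + ρ_S + 1.50) / 3.500.
ρ_S = 0.9057·3.500 − 0.77 − 1.50 = 0.900.

0.900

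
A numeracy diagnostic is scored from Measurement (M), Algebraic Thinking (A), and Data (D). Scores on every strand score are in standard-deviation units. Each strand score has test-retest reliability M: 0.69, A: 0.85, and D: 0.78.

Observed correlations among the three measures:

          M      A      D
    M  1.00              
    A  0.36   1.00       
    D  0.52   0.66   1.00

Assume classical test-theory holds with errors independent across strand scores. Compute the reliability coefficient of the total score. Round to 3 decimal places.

0.888

Var(M+A+D) = 3 + 2·[0.36 + 0.52 + 0.66] = 3 + 3.08 = 6.08.
Under uncorrelated errors the observed covariances equal the true-score covariances, so only the own-variance terms attenuate.
True-score variance = [0.69 + 0.85 + 0.78] + 3.08 = 2.32 + 3.08 = 5.4.
Reliability = 5.4 / 6.08 = 0.888.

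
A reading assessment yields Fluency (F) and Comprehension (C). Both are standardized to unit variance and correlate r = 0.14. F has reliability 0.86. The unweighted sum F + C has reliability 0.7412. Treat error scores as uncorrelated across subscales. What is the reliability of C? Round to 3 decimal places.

0.550

Var(F+C) = 2 + 2·0.14 = 2.280.
True-score variance = ρ_F + ρ_C + 2·0.14, so 0.7412 = (0.86 + ρ_C + 0.28) / 2.280.
ρ_C = 0.7412·2.280 − 0.86 − 0.28 = 0.550.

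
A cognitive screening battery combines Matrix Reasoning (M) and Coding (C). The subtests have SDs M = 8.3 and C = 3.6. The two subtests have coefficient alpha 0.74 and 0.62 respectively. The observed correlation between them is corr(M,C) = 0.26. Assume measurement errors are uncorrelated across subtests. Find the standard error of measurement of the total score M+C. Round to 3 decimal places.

Var(total) = 81.85 + 15.5376 = 97.3876.
True-score variance = 59.0138 + 15.5376 = 74.5514, so reliability = 0.7655.
Error variance = 97.3876 − 74.5514 = 22.8362; SEM = √22.8362 = 4.779.

4.779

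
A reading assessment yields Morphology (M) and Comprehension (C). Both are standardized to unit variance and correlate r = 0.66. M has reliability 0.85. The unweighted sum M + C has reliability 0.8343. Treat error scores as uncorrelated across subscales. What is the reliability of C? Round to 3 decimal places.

Var(M+C) = 2 + 2·0.66 = 3.320.
True-score variance = ρ_M + ρ_C + 2·0.66, so 0.8343 = (0.85 + ρ_C + 1.32) / 3.320.
ρ_C = 0.8343·3.320 − 0.85 − 1.32 = 0.600.

0.600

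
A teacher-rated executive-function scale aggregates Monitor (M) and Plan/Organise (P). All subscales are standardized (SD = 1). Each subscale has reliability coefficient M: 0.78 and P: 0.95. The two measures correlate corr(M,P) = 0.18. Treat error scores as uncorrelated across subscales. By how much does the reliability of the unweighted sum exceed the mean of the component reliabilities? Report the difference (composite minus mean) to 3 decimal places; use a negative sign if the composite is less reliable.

0.021

Var(sum) = 2 + 0.36 = 2.36; true-score variance = 1.73 + 0.36 = 2.09; composite reliability = 0.8856.
Mean component reliability = 0.8650.
Difference = 0.8856 − 0.8650 = 0.021.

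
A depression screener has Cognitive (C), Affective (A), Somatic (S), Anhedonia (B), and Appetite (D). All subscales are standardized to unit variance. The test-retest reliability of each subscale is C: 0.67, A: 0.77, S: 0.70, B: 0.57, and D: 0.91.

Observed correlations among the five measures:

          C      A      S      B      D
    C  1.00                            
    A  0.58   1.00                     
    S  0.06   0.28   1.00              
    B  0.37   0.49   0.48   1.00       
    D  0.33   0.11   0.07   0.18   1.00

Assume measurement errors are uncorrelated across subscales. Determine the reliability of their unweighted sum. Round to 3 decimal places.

0.873

Var(C+A+S+B+D) = 5 + 2·[0.58 + 0.06 + 0.37 + 0.33 + 0.28 + 0.49 + 0.11 + 0.48 + 0.07 + 0.18] = 5 + 5.9 = 10.9.
With uncorrelated errors the cross-covariances are all true-score covariance, so they carry over unchanged; only the diagonal terms shrink to ρᵢσᵢ².
True-score variance = [0.67 + 0.77 + 0.70 + 0.57 + 0.91] + 5.9 = 3.62 + 5.9 = 9.52.
Reliability = 9.52 / 10.9 = 0.873.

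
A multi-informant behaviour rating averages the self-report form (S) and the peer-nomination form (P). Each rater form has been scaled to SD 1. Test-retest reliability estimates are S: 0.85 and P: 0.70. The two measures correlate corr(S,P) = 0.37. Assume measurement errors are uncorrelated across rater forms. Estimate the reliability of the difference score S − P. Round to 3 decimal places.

0.643

Var(S−P) = 1 + 1 − 2·0.37 = 2 − 0.74 = 1.26.
With uncorrelated errors the cross-covariances are all true-score covariance, so they carry over unchanged; only the diagonal terms shrink to ρᵢσᵢ².
True-score variance = [0.85 + 0.70] − 0.74 = 1.55 − 0.74 = 0.81.
Reliability = 0.81 / 1.26 = 0.643.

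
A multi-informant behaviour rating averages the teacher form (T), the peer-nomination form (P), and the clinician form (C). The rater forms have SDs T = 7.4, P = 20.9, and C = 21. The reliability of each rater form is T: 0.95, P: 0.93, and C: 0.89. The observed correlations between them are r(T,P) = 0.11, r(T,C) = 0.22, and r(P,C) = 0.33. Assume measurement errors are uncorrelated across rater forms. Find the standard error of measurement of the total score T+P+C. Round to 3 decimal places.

Var(total) = 932.57 + 392.075 = 1324.65.
True-score variance = 850.745 + 392.075 = 1242.82, so reliability = 0.9382.
Error variance = 1324.65 − 1242.82 = 81.8247; SEM = √81.8247 = 9.046.

9.046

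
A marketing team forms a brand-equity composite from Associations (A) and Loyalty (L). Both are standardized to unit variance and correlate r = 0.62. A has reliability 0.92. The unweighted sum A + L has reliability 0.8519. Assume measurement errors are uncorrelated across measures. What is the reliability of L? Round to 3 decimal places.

Var(A+L) = 2 + 2·0.62 = 3.240.
True-score variance = ρ_A + ρ_L + 2·0.62, so 0.8519 = (0.92 + ρ_L + 1.24) / 3.240.
ρ_L = 0.8519·3.240 − 0.92 − 1.24 = 0.600.

0.600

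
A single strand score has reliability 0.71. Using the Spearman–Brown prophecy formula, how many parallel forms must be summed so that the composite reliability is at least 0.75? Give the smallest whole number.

2

k ≥ ρ*(1−ρ₁)/(ρ₁(1−ρ*)) = 0.75·0.29 / (0.71·0.25) = 1.225.
Smallest integer k = 2.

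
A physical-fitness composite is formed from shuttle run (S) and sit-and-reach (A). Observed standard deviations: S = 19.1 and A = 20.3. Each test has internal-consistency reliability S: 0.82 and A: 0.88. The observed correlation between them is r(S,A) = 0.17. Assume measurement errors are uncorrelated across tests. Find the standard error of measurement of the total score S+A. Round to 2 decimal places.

Var(total) = 776.9 + 131.828 = 908.728.
True-score variance = 661.783 + 131.828 = 793.612, so reliability = 0.8733.
Error variance = 908.728 − 793.612 = 115.117; SEM = √115.117 = 10.73.

10.73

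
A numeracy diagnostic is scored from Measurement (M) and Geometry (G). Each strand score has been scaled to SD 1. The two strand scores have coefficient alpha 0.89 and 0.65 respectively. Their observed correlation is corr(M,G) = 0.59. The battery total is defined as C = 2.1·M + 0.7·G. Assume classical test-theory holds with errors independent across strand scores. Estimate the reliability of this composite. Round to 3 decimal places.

0.901

Var(C) = 2.1² + 0.7² + 2·[1.47·0.59] = 4.9 + 1.7346 = 6.6346.
Under uncorrelated errors the observed covariances equal the true-score covariances, so only the own-variance terms attenuate.
True-score variance = [2.1²·0.89 + 0.7²·0.65] + 1.7346 = 4.2434 + 1.7346 = 5.978.
Reliability = 5.978 / 6.6346 = 0.901.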